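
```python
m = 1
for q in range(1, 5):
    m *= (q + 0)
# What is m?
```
Trace:
  m=1
  m=1, q=1
  m=2, q=2
  m=6, q=3
  m=24, q=4

Final answer: 24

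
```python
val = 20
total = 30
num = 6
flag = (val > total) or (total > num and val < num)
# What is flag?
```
Trace:
  val=20
  val=20, total=30
  val=20, total=30, num=6
  val=20, total=30, num=6, flag=False

Final answer: False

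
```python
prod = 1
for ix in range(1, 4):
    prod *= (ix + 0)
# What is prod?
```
Trace:
  prod=1
  prod=1, ix=1
  prod=2, ix=2
  prod=6, ix=3

Final answer: 6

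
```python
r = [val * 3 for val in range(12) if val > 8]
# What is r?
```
Trace:
  val=0
  val=1
  val=2
  val=3
  val=4
  val=5
  val=6
  val=7
  val=8
  val=9
  val=10
  val=11
  r=[27, 30, 33]

Final answer: [27, 30, 33]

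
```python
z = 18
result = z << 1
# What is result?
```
Trace:
  z=18
  z=18, result=36

Final answer: 36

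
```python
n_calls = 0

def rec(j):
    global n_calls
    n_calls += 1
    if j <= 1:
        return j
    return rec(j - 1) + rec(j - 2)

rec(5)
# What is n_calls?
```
Call trace (a repeated sub-call is expanded the first time; later identical calls just restate its return value):
rec(j=5)
  rec(j=4)
    rec(j=3)
      rec(j=2)
        rec(j=1)
        -> return 1
        rec(j=0)
        -> return 0
      -> return 1
      rec(j=1)
      -> return 1
    -> return 2
    rec(j=2) -> return 1  (same call as traced above)
  -> return 3
  rec(j=3) -> return 2  (same call as traced above)
-> return 5

n_calls is incremented once per call, so count the calls in each subtree. Let C(j) = number of calls made by rec(j).
C(0) = C(1) = 1 (base case, no recursion); C(j) = 1 + C(j - 1) + C(j - 2) otherwise.
C(2) = 1 + C(1) + C(0) = 1 + 1 + 1 = 3
C(3) = 1 + C(2) + C(1) = 1 + 3 + 1 = 5
C(4) = 1 + C(3) + C(2) = 1 + 5 + 3 = 9
C(5) = 1 + C(4) + C(3) = 1 + 9 + 5 = 15
n_calls = C(5) = 15

Final answer: 15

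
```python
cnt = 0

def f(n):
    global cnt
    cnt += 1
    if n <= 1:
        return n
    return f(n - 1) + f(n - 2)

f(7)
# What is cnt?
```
Call trace (a repeated sub-call is expanded the first time; later identical calls just restate its return value):
f(n=7)
  f(n=6)
    f(n=5)
      f(n=4)
        f(n=3)
          f(n=2)
            f(n=1)
            -> return 1
            f(n=0)
            -> return 0
          -> return 1
          f(n=1)
          -> return 1
        -> return 2
        f(n=2) -> return 1  (same call as traced above)
      -> return 3
      f(n=3) -> return 2  (same call as traced above)
    -> return 5
    f(n=4) -> return 3  (same call as traced above)
  -> return 8
  f(n=5) -> return 5  (same call as traced above)
-> return 13

cnt is incremented once per call, so count the calls in each subtree. Let C(n) = number of calls made by f(n).
C(0) = C(1) = 1 (base case, no recursion); C(n) = 1 + C(n - 1) + C(n - 2) otherwise.
C(2) = 1 + C(1) + C(0) = 1 + 1 + 1 = 3
C(3) = 1 + C(2) + C(1) = 1 + 3 + 1 = 5
C(4) = 1 + C(3) + C(2) = 1 + 5 + 3 = 9
C(5) = 1 + C(4) + C(3) = 1 + 9 + 5 = 15
C(6) = 1 + C(5) + C(4) = 1 + 15 + 9 = 25
C(7) = 1 + C(6) + C(5) = 1 + 25 + 15 = 41
cnt = C(7) = 41

Final answer: 41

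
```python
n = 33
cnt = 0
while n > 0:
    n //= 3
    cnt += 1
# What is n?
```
Trace:
  n=33
  n=33, cnt=0
  n=11, cnt=1
  n=3, cnt=2
  n=1, cnt=3
  n=0, cnt=4

Final answer: 0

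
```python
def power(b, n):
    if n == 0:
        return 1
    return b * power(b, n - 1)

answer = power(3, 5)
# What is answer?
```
Call trace:
power(b=3, n=5)
  power(b=3, n=4)
    power(b=3, n=3)
      power(b=3, n=2)
        power(b=3, n=1)
          power(b=3, n=0)
          -> return 1
        -> return 3
      -> return 9
    -> return 27
  -> return 81
-> return 243

Final answer: 243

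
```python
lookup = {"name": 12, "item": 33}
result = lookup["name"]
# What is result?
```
Trace:
  lookup={'name': 12, 'item': 33}
  lookup={'name': 12, 'item': 33}, result=12

Final answer: 12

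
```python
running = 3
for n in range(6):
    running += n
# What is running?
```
Trace:
  running=3
  running=3, n=0
  running=4, n=1
  running=6, n=2
  running=9, n=3
  running=13, n=4
  running=18, n=5

Final answer: 18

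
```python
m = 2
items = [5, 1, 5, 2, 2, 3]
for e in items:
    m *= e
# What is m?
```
Trace:
  m=2
  m=10, e=5
  m=10, e=1
  m=50, e=5
  m=100, e=2
  m=200, e=2
  m=600, e=3

Final answer: 600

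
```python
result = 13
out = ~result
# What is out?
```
Trace:
  result=13
  result=13, out=-14

Final answer: -14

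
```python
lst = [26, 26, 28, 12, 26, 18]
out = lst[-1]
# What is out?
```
Trace:
  lst=[26, 26, 28, 12, 26, 18]
  lst=[26, 26, 28, 12, 26, 18], out=18

Final answer: 18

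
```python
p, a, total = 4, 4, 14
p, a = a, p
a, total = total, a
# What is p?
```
Trace:
  p=4, a=4, total=14
  p=4, a=4, total=14
  p=4, a=14, total=4

Final answer: 4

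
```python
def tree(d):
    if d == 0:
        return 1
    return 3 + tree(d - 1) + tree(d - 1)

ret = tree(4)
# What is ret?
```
Call trace (a repeated sub-call is expanded the first time; later identical calls just restate its return value):
tree(d=4)
  tree(d=3)
    tree(d=2)
      tree(d=1)
        tree(d=0)
        -> return 1
        tree(d=0)
        -> return 1
      -> return 5
      tree(d=1) -> return 5  (same call as traced above)
    -> return 13
    tree(d=2) -> return 13  (same call as traced above)
  -> return 29
  tree(d=3) -> return 29  (same call as traced above)
-> return 61

Final answer: 61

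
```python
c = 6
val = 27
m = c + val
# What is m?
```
Trace:
  c=6
  c=6, val=27
  c=6, val=27, m=33

Final answer: 33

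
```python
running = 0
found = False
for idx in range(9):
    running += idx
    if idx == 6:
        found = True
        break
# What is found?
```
Trace:
  running=0
  running=0, found=False
  running=0, found=False, idx=0
  running=1, found=False, idx=1
  running=3, found=False, idx=2
  running=6, found=False, idx=3
  running=10, found=False, idx=4
  running=15, found=False, idx=5
  running=21, found=True, idx=6

Final answer: True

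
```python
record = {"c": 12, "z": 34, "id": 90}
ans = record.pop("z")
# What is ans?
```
Trace:
  record={'c': 12, 'z': 34, 'id': 90}
  record={'c': 12, 'id': 90}, ans=34

Final answer: 34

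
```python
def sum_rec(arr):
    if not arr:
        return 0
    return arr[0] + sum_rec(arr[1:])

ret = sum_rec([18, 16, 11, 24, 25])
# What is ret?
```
Call trace:
sum_rec(arr=[18, 16, 11, 24, 25])
  sum_rec(arr=[16, 11, 24, 25])
    sum_rec(arr=[11, 24, 25])
      sum_rec(arr=[24, 25])
        sum_rec(arr=[25])
          sum_rec(arr=[])
          -> return 0
        -> return 25
      -> return 49
    -> return 60
  -> return 76
-> return 94

Final answer: 94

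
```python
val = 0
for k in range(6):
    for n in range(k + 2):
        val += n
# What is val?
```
Trace:
  val=0
  val=0, k=0, n=0
  val=1, k=0, n=1
  val=1, k=1, n=0
  val=2, k=1, n=1
  val=4, k=1, n=2
  val=4, k=2, n=0
  val=5, k=2, n=1
  val=7, k=2, n=2
  val=10, k=2, n=3
  val=10, k=3, n=0
  val=11, k=3, n=1
  val=13, k=3, n=2
  val=16, k=3, n=3
  val=20, k=3, n=4
  val=20, k=4, n=0
  val=21, k=4, n=1
  val=23, k=4, n=2
  val=26, k=4, n=3
  val=30, k=4, n=4
  val=35, k=4, n=5
  val=35, k=5, n=0
  val=36, k=5, n=1
  val=38, k=5, n=2
  val=41, k=5, n=3
  val=45, k=5, n=4
  val=50, k=5, n=5
  val=56, k=5, n=6

Final answer: 56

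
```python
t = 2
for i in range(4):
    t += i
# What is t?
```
Trace:
  t=2
  t=2, i=0
  t=3, i=1
  t=5, i=2
  t=8, i=3

Final answer: 8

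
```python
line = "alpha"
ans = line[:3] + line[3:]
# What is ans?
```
Trace:
  line='alpha'
  line='alpha', ans='alpha'

Final answer: 'alpha'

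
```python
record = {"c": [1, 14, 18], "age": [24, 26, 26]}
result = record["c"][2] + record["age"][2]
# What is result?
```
Trace:
  record={'c': [1, 14, 18], 'age': [24, 26, 26]}
  record={'c': [1, 14, 18], 'age': [24, 26, 26]}, result=44

Final answer: 44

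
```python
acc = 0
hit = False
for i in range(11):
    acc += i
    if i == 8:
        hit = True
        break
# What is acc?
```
Trace:
  acc=0
  acc=0, hit=False
  acc=0, hit=False, i=0
  acc=1, hit=False, i=1
  acc=3, hit=False, i=2
  acc=6, hit=False, i=3
  acc=10, hit=False, i=4
  acc=15, hit=False, i=5
  acc=21, hit=False, i=6
  acc=28, hit=False, i=7
  acc=36, hit=True, i=8

Final answer: 36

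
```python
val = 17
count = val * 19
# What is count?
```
Trace:
  val=17
  val=17, count=323

Final answer: 323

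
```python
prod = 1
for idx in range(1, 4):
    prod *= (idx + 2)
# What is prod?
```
Trace:
  prod=1
  prod=3, idx=1
  prod=12, idx=2
  prod=60, idx=3

Final answer: 60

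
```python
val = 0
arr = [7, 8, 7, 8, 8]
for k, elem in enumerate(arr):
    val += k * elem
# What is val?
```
Trace:
  val=0
  val=0, k=0, elem=7
  val=8, k=1, elem=8
  val=22, k=2, elem=7
  val=46, k=3, elem=8
  val=78, k=4, elem=8

Final answer: 78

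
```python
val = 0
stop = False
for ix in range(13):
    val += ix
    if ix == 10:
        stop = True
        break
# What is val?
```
Trace:
  val=0
  val=0, stop=False
  val=0, stop=False, ix=0
  val=1, stop=False, ix=1
  val=3, stop=False, ix=2
  val=6, stop=False, ix=3
  val=10, stop=False, ix=4
  val=15, stop=False, ix=5
  val=21, stop=False, ix=6
  val=28, stop=False, ix=7
  val=36, stop=False, ix=8
  val=45, stop=False, ix=9
  val=55, stop=True, ix=10

Final answer: 55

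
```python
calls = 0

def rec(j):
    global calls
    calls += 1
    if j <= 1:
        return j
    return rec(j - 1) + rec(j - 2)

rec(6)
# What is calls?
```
Call trace (a repeated sub-call is expanded the first time; later identical calls just restate its return value):
rec(j=6)
  rec(j=5)
    rec(j=4)
      rec(j=3)
        rec(j=2)
          rec(j=1)
          -> return 1
          rec(j=0)
          -> return 0
        -> return 1
        rec(j=1)
        -> return 1
      -> return 2
      rec(j=2) -> return 1  (same call as traced above)
    -> return 3
    rec(j=3) -> return 2  (same call as traced above)
  -> return 5
  rec(j=4) -> return 3  (same call as traced above)
-> return 8

calls is incremented once per call, so count the calls in each subtree. Let C(j) = number of calls made by rec(j).
C(0) = C(1) = 1 (base case, no recursion); C(j) = 1 + C(j - 1) + C(j - 2) otherwise.
C(2) = 1 + C(1) + C(0) = 1 + 1 + 1 = 3
C(3) = 1 + C(2) + C(1) = 1 + 3 + 1 = 5
C(4) = 1 + C(3) + C(2) = 1 + 5 + 3 = 9
C(5) = 1 + C(4) + C(3) = 1 + 9 + 5 = 15
C(6) = 1 + C(5) + C(4) = 1 + 15 + 9 = 25
calls = C(6) = 25

Final answer: 25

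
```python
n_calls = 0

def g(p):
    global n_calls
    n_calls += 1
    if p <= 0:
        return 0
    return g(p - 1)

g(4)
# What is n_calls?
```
Call trace:
g(p=4)
  g(p=3)
    g(p=2)
      g(p=1)
        g(p=0)
        -> return 0
      -> return 0
    -> return 0
  -> return 0
-> return 0

n_calls is incremented once per call. g is entered once for each p = 4, 3, 2, 1, 0 (the p <= 0 call returns without recursing), i.e. 4 + 1 calls.
n_calls = 5

Final answer: 5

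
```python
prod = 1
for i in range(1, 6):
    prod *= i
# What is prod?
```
Trace:
  prod=1
  prod=1, i=1
  prod=2, i=2
  prod=6, i=3
  prod=24, i=4
  prod=120, i=5

Final answer: 120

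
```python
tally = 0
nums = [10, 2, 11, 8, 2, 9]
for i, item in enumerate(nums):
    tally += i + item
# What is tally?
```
Trace:
  tally=0
  tally=10, i=0, item=10
  tally=13, i=1, item=2
  tally=26, i=2, item=11
  tally=37, i=3, item=8
  tally=43, i=4, item=2
  tally=57, i=5, item=9

Final answer: 57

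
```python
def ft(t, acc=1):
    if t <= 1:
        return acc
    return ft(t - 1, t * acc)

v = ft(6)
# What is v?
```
Call trace:
ft(t=6, acc=1)
  ft(t=5, acc=6)
    ft(t=4, acc=30)
      ft(t=3, acc=120)
        ft(t=2, acc=360)
          ft(t=1, acc=720)
          -> return 720
        -> return 720
      -> return 720
    -> return 720
  -> return 720
-> return 720

Final answer: 720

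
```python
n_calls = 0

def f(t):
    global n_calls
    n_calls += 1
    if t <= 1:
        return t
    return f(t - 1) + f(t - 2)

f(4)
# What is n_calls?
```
Call trace (a repeated sub-call is expanded the first time; later identical calls just restate its return value):
f(t=4)
  f(t=3)
    f(t=2)
      f(t=1)
      -> return 1
      f(t=0)
      -> return 0
    -> return 1
    f(t=1)
    -> return 1
  -> return 2
  f(t=2) -> return 1  (same call as traced above)
-> return 3

n_calls is incremented once per call, so count the calls in each subtree. Let C(t) = number of calls made by f(t).
C(0) = C(1) = 1 (base case, no recursion); C(t) = 1 + C(t - 1) + C(t - 2) otherwise.
C(2) = 1 + C(1) + C(0) = 1 + 1 + 1 = 3
C(3) = 1 + C(2) + C(1) = 1 + 3 + 1 = 5
C(4) = 1 + C(3) + C(2) = 1 + 5 + 3 = 9
n_calls = C(4) = 9

Final answer: 9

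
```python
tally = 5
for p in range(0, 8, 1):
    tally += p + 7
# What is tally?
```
Trace:
  tally=5
  tally=12, p=0
  tally=20, p=1
  tally=29, p=2
  tally=39, p=3
  tally=50, p=4
  tally=62, p=5
  tally=75, p=6
  tally=89, p=7

Final answer: 89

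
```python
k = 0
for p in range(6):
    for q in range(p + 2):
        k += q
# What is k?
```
Trace:
  k=0
  k=0, p=0, q=0
  k=1, p=0, q=1
  k=1, p=1, q=0
  k=2, p=1, q=1
  k=4, p=1, q=2
  k=4, p=2, q=0
  k=5, p=2, q=1
  k=7, p=2, q=2
  k=10, p=2, q=3
  k=10, p=3, q=0
  k=11, p=3, q=1
  k=13, p=3, q=2
  k=16, p=3, q=3
  k=20, p=3, q=4
  k=20, p=4, q=0
  k=21, p=4, q=1
  k=23, p=4, q=2
  k=26, p=4, q=3
  k=30, p=4, q=4
  k=35, p=4, q=5
  k=35, p=5, q=0
  k=36, p=5, q=1
  k=38, p=5, q=2
  k=41, p=5, q=3
  k=45, p=5, q=4
  k=50, p=5, q=5
  k=56, p=5, q=6

Final answer: 56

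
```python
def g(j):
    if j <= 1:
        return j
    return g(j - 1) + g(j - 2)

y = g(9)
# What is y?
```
Call trace (a repeated sub-call is expanded the first time; later identical calls just restate its return value):
g(j=9)
  g(j=8)
    g(j=7)
      g(j=6)
        g(j=5)
          g(j=4)
            g(j=3)
              g(j=2)
                g(j=1)
                -> return 1
                g(j=0)
                -> return 0
              -> return 1
              g(j=1)
              -> return 1
            -> return 2
            g(j=2) -> return 1  (same call as traced above)
          -> return 3
          g(j=3) -> return 2  (same call as traced above)
        -> return 5
        g(j=4) -> return 3  (same call as traced above)
      -> return 8
      g(j=5) -> return 5  (same call as traced above)
    -> return 13
    g(j=6) -> return 8  (same call as traced above)
  -> return 21
  g(j=7) -> return 13  (same call as traced above)
-> return 34

Final answer: 34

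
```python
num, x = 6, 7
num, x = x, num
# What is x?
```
Trace:
  num=6, x=7
  num=7, x=6

Final answer: 6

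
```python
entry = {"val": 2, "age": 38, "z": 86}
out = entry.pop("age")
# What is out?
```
Trace:
  entry={'val': 2, 'age': 38, 'z': 86}
  entry={'val': 2, 'z': 86}, out=38

Final answer: 38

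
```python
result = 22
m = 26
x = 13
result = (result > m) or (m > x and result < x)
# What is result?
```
Trace:
  result=22
  result=22, m=26
  result=22, m=26, x=13
  result=False, m=26, x=13

Final answer: False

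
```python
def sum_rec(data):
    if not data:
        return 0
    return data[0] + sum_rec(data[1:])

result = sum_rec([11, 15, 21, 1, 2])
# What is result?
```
Call trace:
sum_rec(data=[11, 15, 21, 1, 2])
  sum_rec(data=[15, 21, 1, 2])
    sum_rec(data=[21, 1, 2])
      sum_rec(data=[1, 2])
        sum_rec(data=[2])
          sum_rec(data=[])
          -> return 0
        -> return 2
      -> return 3
    -> return 24
  -> return 39
-> return 50

Final answer: 50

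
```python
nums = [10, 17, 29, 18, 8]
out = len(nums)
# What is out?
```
Trace:
  nums=[10, 17, 29, 18, 8]
  nums=[10, 17, 29, 18, 8], out=5

Final answer: 5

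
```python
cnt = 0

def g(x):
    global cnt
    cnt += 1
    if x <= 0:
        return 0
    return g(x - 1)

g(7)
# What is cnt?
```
Call trace:
g(x=7)
  g(x=6)
    g(x=5)
      g(x=4)
        g(x=3)
          g(x=2)
            g(x=1)
              g(x=0)
              -> return 0
            -> return 0
          -> return 0
        -> return 0
      -> return 0
    -> return 0
  -> return 0
-> return 0

cnt is incremented once per call. g is entered once for each x = 7, 6, 5, 4, 3, 2, 1, 0 (the x <= 0 call returns without recursing), i.e. 7 + 1 calls.
cnt = 8

Final answer: 8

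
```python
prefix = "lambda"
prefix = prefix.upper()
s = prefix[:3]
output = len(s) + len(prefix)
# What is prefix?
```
Trace:
  prefix='lambda'
  prefix='LAMBDA'
  prefix='LAMBDA', s='LAM'
  prefix='LAMBDA', s='LAM', output=9

Final answer: 'LAMBDA'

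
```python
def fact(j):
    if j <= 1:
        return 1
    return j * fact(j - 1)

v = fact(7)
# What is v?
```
Call trace:
fact(j=7)
  fact(j=6)
    fact(j=5)
      fact(j=4)
        fact(j=3)
          fact(j=2)
            fact(j=1)
            -> return 1
          -> return 2
        -> return 6
      -> return 24
    -> return 120
  -> return 720
-> return 5040

Final answer: 5040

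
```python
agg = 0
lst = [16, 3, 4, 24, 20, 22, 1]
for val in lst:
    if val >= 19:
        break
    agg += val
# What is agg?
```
Trace:
  agg=0
  agg=16, val=16
  agg=19, val=3
  agg=23, val=4
  agg=23, val=24

Final answer: 23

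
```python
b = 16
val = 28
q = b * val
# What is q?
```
Trace:
  b=16
  b=16, val=28
  b=16, val=28, q=448

Final answer: 448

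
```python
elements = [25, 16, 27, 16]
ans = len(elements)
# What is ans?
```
Trace:
  elements=[25, 16, 27, 16]
  elements=[25, 16, 27, 16], ans=4

Final answer: 4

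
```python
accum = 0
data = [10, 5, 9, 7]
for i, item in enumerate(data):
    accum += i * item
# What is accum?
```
Trace:
  accum=0
  accum=0, i=0, item=10
  accum=5, i=1, item=5
  accum=23, i=2, item=9
  accum=44, i=3, item=7

Final answer: 44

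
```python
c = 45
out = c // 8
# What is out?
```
Trace:
  c=45
  c=45, out=5

Final answer: 5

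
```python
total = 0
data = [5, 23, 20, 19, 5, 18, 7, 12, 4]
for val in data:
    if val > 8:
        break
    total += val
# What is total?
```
Trace:
  total=0
  total=5, val=5
  total=5, val=23

Final answer: 5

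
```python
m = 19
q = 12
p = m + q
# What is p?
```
Trace:
  m=19
  m=19, q=12
  m=19, q=12, p=31

Final answer: 31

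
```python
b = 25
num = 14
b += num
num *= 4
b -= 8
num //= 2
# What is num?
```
Trace:
  b=25
  b=25, num=14
  b=39, num=14
  b=39, num=56
  b=31, num=56
  b=31, num=28

Final answer: 28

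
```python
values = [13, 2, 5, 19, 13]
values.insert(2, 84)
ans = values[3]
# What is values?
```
Trace:
  values=[13, 2, 5, 19, 13]
  values=[13, 2, 84, 5, 19, 13]
  values=[13, 2, 84, 5, 19, 13], ans=5

Final answer: [13, 2, 84, 5, 19, 13]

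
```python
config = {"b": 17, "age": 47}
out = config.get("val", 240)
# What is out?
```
Trace:
  config={'b': 17, 'age': 47}
  config={'b': 17, 'age': 47}, out=240

Final answer: 240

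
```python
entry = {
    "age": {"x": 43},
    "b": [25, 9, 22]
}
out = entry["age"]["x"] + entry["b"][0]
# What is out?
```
Trace:
  entry={'age': {'x': 43}, 'b': [25, 9, 22]}
  entry={'age': {'x': 43}, 'b': [25, 9, 22]}, out=68

Final answer: 68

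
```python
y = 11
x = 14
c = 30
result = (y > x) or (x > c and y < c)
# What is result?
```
Trace:
  y=11
  y=11, x=14
  y=11, x=14, c=30
  y=11, x=14, c=30, result=False

Final answer: False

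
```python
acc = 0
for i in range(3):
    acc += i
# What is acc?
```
Trace:
  acc=0
  acc=0, i=0
  acc=1, i=1
  acc=3, i=2

Final answer: 3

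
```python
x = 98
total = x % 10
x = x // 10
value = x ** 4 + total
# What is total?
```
Trace:
  x=98
  x=98, total=8
  x=9, total=8
  x=9, total=8, value=6569

Final answer: 8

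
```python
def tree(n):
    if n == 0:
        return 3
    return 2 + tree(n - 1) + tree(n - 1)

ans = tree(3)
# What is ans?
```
Call trace (a repeated sub-call is expanded the first time; later identical calls just restate its return value):
tree(n=3)
  tree(n=2)
    tree(n=1)
      tree(n=0)
      -> return 3
      tree(n=0)
      -> return 3
    -> return 8
    tree(n=1) -> return 8  (same call as traced above)
  -> return 18
  tree(n=2) -> return 18  (same call as traced above)
-> return 38

Final answer: 38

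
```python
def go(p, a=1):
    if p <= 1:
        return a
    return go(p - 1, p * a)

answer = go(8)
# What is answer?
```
Call trace:
go(p=8, a=1)
  go(p=7, a=8)
    go(p=6, a=56)
      go(p=5, a=336)
        go(p=4, a=1680)
          go(p=3, a=6720)
            go(p=2, a=20160)
              go(p=1, a=40320)
              -> return 40320
            -> return 40320
          -> return 40320
        -> return 40320
      -> return 40320
    -> return 40320
  -> return 40320
-> return 40320

Final answer: 40320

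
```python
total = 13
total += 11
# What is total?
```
Trace:
  total=13
  total=24

Final answer: 24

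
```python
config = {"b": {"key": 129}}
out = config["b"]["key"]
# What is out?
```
Trace:
  config={'b': {'key': 129}}
  config={'b': {'key': 129}}, out=129

Final answer: 129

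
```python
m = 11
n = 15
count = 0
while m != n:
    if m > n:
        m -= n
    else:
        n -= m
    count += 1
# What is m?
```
Trace:
  m=11
  m=11, n=15
  m=11, n=15, count=0
  m=11, n=4, count=1
  m=7, n=4, count=2
  m=3, n=4, count=3
  m=3, n=1, count=4
  m=2, n=1, count=5
  m=1, n=1, count=6

Final answer: 1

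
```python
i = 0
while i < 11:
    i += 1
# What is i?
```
Trace:
  i=0
  i=1
  i=2
  i=3
  i=4
  i=5
  i=6
  i=7
  i=8
  i=9
  i=10
  i=11

Final answer: 11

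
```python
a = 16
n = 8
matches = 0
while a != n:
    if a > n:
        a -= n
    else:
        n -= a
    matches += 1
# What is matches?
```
Trace:
  a=16
  a=16, n=8
  a=16, n=8, matches=0
  a=8, n=8, matches=1

Final answer: 1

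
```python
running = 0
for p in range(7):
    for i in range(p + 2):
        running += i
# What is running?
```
Trace:
  running=0
  running=0, p=0, i=0
  running=1, p=0, i=1
  running=1, p=1, i=0
  running=2, p=1, i=1
  running=4, p=1, i=2
  running=4, p=2, i=0
  running=5, p=2, i=1
  running=7, p=2, i=2
  running=10, p=2, i=3
  running=10, p=3, i=0
  running=11, p=3, i=1
  running=13, p=3, i=2
  running=16, p=3, i=3
  running=20, p=3, i=4
  running=20, p=4, i=0
  running=21, p=4, i=1
  running=23, p=4, i=2
  running=26, p=4, i=3
  running=30, p=4, i=4
  running=35, p=4, i=5
  running=35, p=5, i=0
  running=36, p=5, i=1
  running=38, p=5, i=2
  running=41, p=5, i=3
  running=45, p=5, i=4
  running=50, p=5, i=5
  running=56, p=5, i=6
  running=56, p=6, i=0
  running=57, p=6, i=1
  running=59, p=6, i=2
  running=62, p=6, i=3
  running=66, p=6, i=4
  running=71, p=6, i=5
  running=77, p=6, i=6
  running=84, p=6, i=7

Final answer: 84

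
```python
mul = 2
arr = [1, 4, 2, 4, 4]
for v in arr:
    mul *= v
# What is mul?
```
Trace:
  mul=2
  mul=2, v=1
  mul=8, v=4
  mul=16, v=2
  mul=64, v=4
  mul=256, v=4

Final answer: 256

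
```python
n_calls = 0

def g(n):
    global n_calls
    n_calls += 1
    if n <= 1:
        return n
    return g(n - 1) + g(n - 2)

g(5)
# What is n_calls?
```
Call trace (a repeated sub-call is expanded the first time; later identical calls just restate its return value):
g(n=5)
  g(n=4)
    g(n=3)
      g(n=2)
        g(n=1)
        -> return 1
        g(n=0)
        -> return 0
      -> return 1
      g(n=1)
      -> return 1
    -> return 2
    g(n=2) -> return 1  (same call as traced above)
  -> return 3
  g(n=3) -> return 2  (same call as traced above)
-> return 5

n_calls is incremented once per call, so count the calls in each subtree. Let C(n) = number of calls made by g(n).
C(0) = C(1) = 1 (base case, no recursion); C(n) = 1 + C(n - 1) + C(n - 2) otherwise.
C(2) = 1 + C(1) + C(0) = 1 + 1 + 1 = 3
C(3) = 1 + C(2) + C(1) = 1 + 3 + 1 = 5
C(4) = 1 + C(3) + C(2) = 1 + 5 + 3 = 9
C(5) = 1 + C(4) + C(3) = 1 + 9 + 5 = 15
n_calls = C(5) = 15

Final answer: 15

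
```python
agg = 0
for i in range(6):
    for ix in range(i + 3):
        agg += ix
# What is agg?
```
Trace:
  agg=0
  agg=0, i=0, ix=0
  agg=1, i=0, ix=1
  agg=3, i=0, ix=2
  agg=3, i=1, ix=0
  agg=4, i=1, ix=1
  agg=6, i=1, ix=2
  agg=9, i=1, ix=3
  agg=9, i=2, ix=0
  agg=10, i=2, ix=1
  agg=12, i=2, ix=2
  agg=15, i=2, ix=3
  agg=19, i=2, ix=4
  agg=19, i=3, ix=0
  agg=20, i=3, ix=1
  agg=22, i=3, ix=2
  agg=25, i=3, ix=3
  agg=29, i=3, ix=4
  agg=34, i=3, ix=5
  agg=34, i=4, ix=0
  agg=35, i=4, ix=1
  agg=37, i=4, ix=2
  agg=40, i=4, ix=3
  agg=44, i=4, ix=4
  agg=49, i=4, ix=5
  agg=55, i=4, ix=6
  agg=55, i=5, ix=0
  agg=56, i=5, ix=1
  agg=58, i=5, ix=2
  agg=61, i=5, ix=3
  agg=65, i=5, ix=4
  agg=70, i=5, ix=5
  agg=76, i=5, ix=6
  agg=83, i=5, ix=7

Final answer: 83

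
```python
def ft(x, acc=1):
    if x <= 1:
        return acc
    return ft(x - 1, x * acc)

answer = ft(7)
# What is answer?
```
Call trace:
ft(x=7, acc=1)
  ft(x=6, acc=7)
    ft(x=5, acc=42)
      ft(x=4, acc=210)
        ft(x=3, acc=840)
          ft(x=2, acc=2520)
            ft(x=1, acc=5040)
            -> return 5040
          -> return 5040
        -> return 5040
      -> return 5040
    -> return 5040
  -> return 5040
-> return 5040

Final answer: 5040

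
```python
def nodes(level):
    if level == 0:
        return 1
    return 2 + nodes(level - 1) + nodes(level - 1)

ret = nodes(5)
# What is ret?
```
Call trace (a repeated sub-call is expanded the first time; later identical calls just restate its return value):
nodes(level=5)
  nodes(level=4)
    nodes(level=3)
      nodes(level=2)
        nodes(level=1)
          nodes(level=0)
          -> return 1
          nodes(level=0)
          -> return 1
        -> return 4
        nodes(level=1) -> return 4  (same call as traced above)
      -> return 10
      nodes(level=2) -> return 10  (same call as traced above)
    -> return 22
    nodes(level=3) -> return 22  (same call as traced above)
  -> return 46
  nodes(level=4) -> return 46  (same call as traced above)
-> return 94

Final answer: 94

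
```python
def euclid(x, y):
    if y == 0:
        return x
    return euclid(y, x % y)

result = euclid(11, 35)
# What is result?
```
Call trace:
euclid(x=11, y=35)
  euclid(x=35, y=11)
    euclid(x=11, y=2)
      euclid(x=2, y=1)
        euclid(x=1, y=0)
        -> return 1
      -> return 1
    -> return 1
  -> return 1
-> return 1

Final answer: 1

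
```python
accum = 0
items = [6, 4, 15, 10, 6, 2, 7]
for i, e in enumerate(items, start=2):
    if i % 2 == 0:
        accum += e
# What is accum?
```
Trace:
  accum=0
  accum=6, i=2, e=6
  accum=6, i=3, e=4
  accum=21, i=4, e=15
  accum=21, i=5, e=10
  accum=27, i=6, e=6
  accum=27, i=7, e=2
  accum=34, i=8, e=7

Final answer: 34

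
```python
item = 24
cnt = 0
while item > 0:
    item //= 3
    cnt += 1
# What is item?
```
Trace:
  item=24
  item=24, cnt=0
  item=8, cnt=1
  item=2, cnt=2
  item=0, cnt=3

Final answer: 0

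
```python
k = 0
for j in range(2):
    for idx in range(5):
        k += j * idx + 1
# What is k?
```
Trace:
  k=0
  k=1, j=0, idx=0
  k=2, j=0, idx=1
  k=3, j=0, idx=2
  k=4, j=0, idx=3
  k=5, j=0, idx=4
  k=6, j=1, idx=0
  k=8, j=1, idx=1
  k=11, j=1, idx=2
  k=15, j=1, idx=3
  k=20, j=1, idx=4

Final answer: 20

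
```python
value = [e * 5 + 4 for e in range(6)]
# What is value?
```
Trace:
  e=0
  e=1
  e=2
  e=3
  e=4
  e=5
  value=[4, 9, 14, 19, 24, 29]

Final answer: [4, 9, 14, 19, 24, 29]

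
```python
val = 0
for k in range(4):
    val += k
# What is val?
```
Trace:
  val=0
  val=0, k=0
  val=1, k=1
  val=3, k=2
  val=6, k=3

Final answer: 6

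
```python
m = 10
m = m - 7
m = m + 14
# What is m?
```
Trace:
  m=10
  m=3
  m=17

Final answer: 17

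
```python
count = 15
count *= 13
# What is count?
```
Trace:
  count=15
  count=195

Final answer: 195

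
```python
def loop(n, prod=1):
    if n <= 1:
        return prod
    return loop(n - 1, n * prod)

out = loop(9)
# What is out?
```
Call trace:
loop(n=9, prod=1)
  loop(n=8, prod=9)
    loop(n=7, prod=72)
      loop(n=6, prod=504)
        loop(n=5, prod=3024)
          loop(n=4, prod=15120)
            loop(n=3, prod=60480)
              loop(n=2, prod=181440)
                loop(n=1, prod=362880)
                -> return 362880
              -> return 362880
            -> return 362880
          -> return 362880
        -> return 362880
      -> return 362880
    -> return 362880
  -> return 362880
-> return 362880

Final answer: 362880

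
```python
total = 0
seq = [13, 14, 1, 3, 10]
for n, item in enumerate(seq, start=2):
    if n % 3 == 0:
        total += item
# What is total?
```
Trace:
  total=0
  total=0, n=2, item=13
  total=14, n=3, item=14
  total=14, n=4, item=1
  total=14, n=5, item=3
  total=24, n=6, item=10

Final answer: 24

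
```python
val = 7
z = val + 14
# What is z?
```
Trace:
  val=7
  val=7, z=21

Final answer: 21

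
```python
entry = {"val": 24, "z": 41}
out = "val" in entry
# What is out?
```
Trace:
  entry={'val': 24, 'z': 41}
  entry={'val': 24, 'z': 41}, out=True

Final answer: True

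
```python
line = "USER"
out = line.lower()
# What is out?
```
Trace:
  line='USER'
  line='USER', out='user'

Final answer: 'user'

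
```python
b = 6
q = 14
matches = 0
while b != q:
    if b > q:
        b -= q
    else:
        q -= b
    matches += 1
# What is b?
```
Trace:
  b=6
  b=6, q=14
  b=6, q=14, matches=0
  b=6, q=8, matches=1
  b=6, q=2, matches=2
  b=4, q=2, matches=3
  b=2, q=2, matches=4

Final answer: 2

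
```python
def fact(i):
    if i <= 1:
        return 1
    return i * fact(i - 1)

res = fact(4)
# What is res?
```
Call trace:
fact(i=4)
  fact(i=3)
    fact(i=2)
      fact(i=1)
      -> return 1
    -> return 2
  -> return 6
-> return 24

Final answer: 24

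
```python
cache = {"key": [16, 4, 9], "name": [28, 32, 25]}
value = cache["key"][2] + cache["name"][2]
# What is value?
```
Trace:
  cache={'key': [16, 4, 9], 'name': [28, 32, 25]}
  cache={'key': [16, 4, 9], 'name': [28, 32, 25]}, value=34

Final answer: 34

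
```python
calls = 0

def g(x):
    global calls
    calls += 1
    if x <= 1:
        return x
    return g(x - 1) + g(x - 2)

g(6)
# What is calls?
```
Call trace (a repeated sub-call is expanded the first time; later identical calls just restate its return value):
g(x=6)
  g(x=5)
    g(x=4)
      g(x=3)
        g(x=2)
          g(x=1)
          -> return 1
          g(x=0)
          -> return 0
        -> return 1
        g(x=1)
        -> return 1
      -> return 2
      g(x=2) -> return 1  (same call as traced above)
    -> return 3
    g(x=3) -> return 2  (same call as traced above)
  -> return 5
  g(x=4) -> return 3  (same call as traced above)
-> return 8

calls is incremented once per call, so count the calls in each subtree. Let C(x) = number of calls made by g(x).
C(0) = C(1) = 1 (base case, no recursion); C(x) = 1 + C(x - 1) + C(x - 2) otherwise.
C(2) = 1 + C(1) + C(0) = 1 + 1 + 1 = 3
C(3) = 1 + C(2) + C(1) = 1 + 3 + 1 = 5
C(4) = 1 + C(3) + C(2) = 1 + 5 + 3 = 9
C(5) = 1 + C(4) + C(3) = 1 + 9 + 5 = 15
C(6) = 1 + C(5) + C(4) = 1 + 15 + 9 = 25
calls = C(6) = 25

Final answer: 25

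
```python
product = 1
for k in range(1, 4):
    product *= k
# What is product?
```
Trace:
  product=1
  product=1, k=1
  product=2, k=2
  product=6, k=3

Final answer: 6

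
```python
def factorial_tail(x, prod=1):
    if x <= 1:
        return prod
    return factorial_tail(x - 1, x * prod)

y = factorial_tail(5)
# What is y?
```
Call trace:
factorial_tail(x=5, prod=1)
  factorial_tail(x=4, prod=5)
    factorial_tail(x=3, prod=20)
      factorial_tail(x=2, prod=60)
        factorial_tail(x=1, prod=120)
        -> return 120
      -> return 120
    -> return 120
  -> return 120
-> return 120

Final answer: 120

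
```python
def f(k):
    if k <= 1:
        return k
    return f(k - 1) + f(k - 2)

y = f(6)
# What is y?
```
Call trace (a repeated sub-call is expanded the first time; later identical calls just restate its return value):
f(k=6)
  f(k=5)
    f(k=4)
      f(k=3)
        f(k=2)
          f(k=1)
          -> return 1
          f(k=0)
          -> return 0
        -> return 1
        f(k=1)
        -> return 1
      -> return 2
      f(k=2) -> return 1  (same call as traced above)
    -> return 3
    f(k=3) -> return 2  (same call as traced above)
  -> return 5
  f(k=4) -> return 3  (same call as traced above)
-> return 8

Final answer: 8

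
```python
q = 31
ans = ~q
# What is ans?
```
Trace:
  q=31
  q=31, ans=-32

Final answer: -32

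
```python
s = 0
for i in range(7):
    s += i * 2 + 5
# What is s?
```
Trace:
  s=0
  s=5, i=0
  s=12, i=1
  s=21, i=2
  s=32, i=3
  s=45, i=4
  s=60, i=5
  s=77, i=6

Final answer: 77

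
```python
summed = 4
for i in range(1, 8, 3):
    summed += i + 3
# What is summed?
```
Trace:
  summed=4
  summed=8, i=1
  summed=15, i=4
  summed=25, i=7

Final answer: 25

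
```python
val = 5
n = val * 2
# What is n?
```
Trace:
  val=5
  val=5, n=10

Final answer: 10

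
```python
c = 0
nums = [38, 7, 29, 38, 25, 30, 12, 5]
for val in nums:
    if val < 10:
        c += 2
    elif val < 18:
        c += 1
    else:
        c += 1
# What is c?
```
Trace:
  c=0
  c=1, val=38
  c=3, val=7
  c=4, val=29
  c=5, val=38
  c=6, val=25
  c=7, val=30
  c=8, val=12
  c=10, val=5

Final answer: 10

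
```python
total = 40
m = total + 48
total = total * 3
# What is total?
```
Trace:
  total=40
  total=40, m=88
  total=120, m=88

Final answer: 120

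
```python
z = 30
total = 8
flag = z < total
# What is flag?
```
Trace:
  z=30
  z=30, total=8
  z=30, total=8, flag=False

Final answer: False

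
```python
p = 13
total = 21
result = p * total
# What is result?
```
Trace:
  p=13
  p=13, total=21
  p=13, total=21, result=273

Final answer: 273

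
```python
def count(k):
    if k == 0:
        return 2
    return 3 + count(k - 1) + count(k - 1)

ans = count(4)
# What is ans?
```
Call trace (a repeated sub-call is expanded the first time; later identical calls just restate its return value):
count(k=4)
  count(k=3)
    count(k=2)
      count(k=1)
        count(k=0)
        -> return 2
        count(k=0)
        -> return 2
      -> return 7
      count(k=1) -> return 7  (same call as traced above)
    -> return 17
    count(k=2) -> return 17  (same call as traced above)
  -> return 37
  count(k=3) -> return 37  (same call as traced above)
-> return 77

Final answer: 77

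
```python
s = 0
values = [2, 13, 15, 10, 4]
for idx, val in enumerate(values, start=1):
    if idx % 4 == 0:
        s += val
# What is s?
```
Trace:
  s=0
  s=0, idx=1, val=2
  s=0, idx=2, val=13
  s=0, idx=3, val=15
  s=10, idx=4, val=10
  s=10, idx=5, val=4

Final answer: 10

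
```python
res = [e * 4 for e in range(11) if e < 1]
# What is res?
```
Trace:
  e=0
  e=1
  e=2
  e=3
  e=4
  e=5
  e=6
  e=7
  e=8
  e=9
  e=10
  res=[0]

Final answer: [0]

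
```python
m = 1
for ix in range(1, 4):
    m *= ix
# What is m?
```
Trace:
  m=1
  m=1, ix=1
  m=2, ix=2
  m=6, ix=3

Final answer: 6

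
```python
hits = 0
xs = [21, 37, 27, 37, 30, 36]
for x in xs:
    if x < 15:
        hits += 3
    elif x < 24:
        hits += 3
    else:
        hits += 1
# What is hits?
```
Trace:
  hits=0
  hits=3, x=21
  hits=4, x=37
  hits=5, x=27
  hits=6, x=37
  hits=7, x=30
  hits=8, x=36

Final answer: 8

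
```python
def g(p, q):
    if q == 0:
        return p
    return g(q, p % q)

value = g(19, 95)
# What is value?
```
Call trace:
g(p=19, q=95)
  g(p=95, q=19)
    g(p=19, q=0)
    -> return 19
  -> return 19
-> return 19

Final answer: 19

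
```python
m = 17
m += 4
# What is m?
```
Trace:
  m=17
  m=21

Final answer: 21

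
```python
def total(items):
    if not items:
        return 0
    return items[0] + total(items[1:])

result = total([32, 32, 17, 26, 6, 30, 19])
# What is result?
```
Call trace:
total(items=[32, 32, 17, 26, 6, 30, 19])
  total(items=[32, 17, 26, 6, 30, 19])
    total(items=[17, 26, 6, 30, 19])
      total(items=[26, 6, 30, 19])
        total(items=[6, 30, 19])
          total(items=[30, 19])
            total(items=[19])
              total(items=[])
              -> return 0
            -> return 19
          -> return 49
        -> return 55
      -> return 81
    -> return 98
  -> return 130
-> return 162

Final answer: 162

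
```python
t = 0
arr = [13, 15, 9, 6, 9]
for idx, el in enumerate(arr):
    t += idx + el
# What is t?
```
Trace:
  t=0
  t=13, idx=0, el=13
  t=29, idx=1, el=15
  t=40, idx=2, el=9
  t=49, idx=3, el=6
  t=62, idx=4, el=9

Final answer: 62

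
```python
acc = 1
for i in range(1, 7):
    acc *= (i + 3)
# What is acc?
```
Trace:
  acc=1
  acc=4, i=1
  acc=20, i=2
  acc=120, i=3
  acc=840, i=4
  acc=6720, i=5
  acc=60480, i=6

Final answer: 60480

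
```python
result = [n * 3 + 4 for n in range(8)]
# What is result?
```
Trace:
  n=0
  n=1
  n=2
  n=3
  n=4
  n=5
  n=6
  n=7
  result=[4, 7, 10, 13, 16, 19, 22, 25]

Final answer: [4, 7, 10, 13, 16, 19, 22, 25]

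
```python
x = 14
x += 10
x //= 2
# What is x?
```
Trace:
  x=14
  x=24
  x=12

Final answer: 12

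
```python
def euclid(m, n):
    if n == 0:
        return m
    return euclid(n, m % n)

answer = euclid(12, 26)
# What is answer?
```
Call trace:
euclid(m=12, n=26)
  euclid(m=26, n=12)
    euclid(m=12, n=2)
      euclid(m=2, n=0)
      -> return 2
    -> return 2
  -> return 2
-> return 2

Final answer: 2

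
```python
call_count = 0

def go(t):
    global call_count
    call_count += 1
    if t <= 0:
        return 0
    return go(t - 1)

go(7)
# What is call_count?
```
Call trace:
go(t=7)
  go(t=6)
    go(t=5)
      go(t=4)
        go(t=3)
          go(t=2)
            go(t=1)
              go(t=0)
              -> return 0
            -> return 0
          -> return 0
        -> return 0
      -> return 0
    -> return 0
  -> return 0
-> return 0

call_count is incremented once per call. go is entered once for each t = 7, 6, 5, 4, 3, 2, 1, 0 (the t <= 0 call returns without recursing), i.e. 7 + 1 calls.
call_count = 8

Final answer: 8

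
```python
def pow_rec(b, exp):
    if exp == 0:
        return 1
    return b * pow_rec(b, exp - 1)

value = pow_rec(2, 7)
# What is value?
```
Call trace:
pow_rec(b=2, exp=7)
  pow_rec(b=2, exp=6)
    pow_rec(b=2, exp=5)
      pow_rec(b=2, exp=4)
        pow_rec(b=2, exp=3)
          pow_rec(b=2, exp=2)
            pow_rec(b=2, exp=1)
              pow_rec(b=2, exp=0)
              -> return 1
            -> return 2
          -> return 4
        -> return 8
      -> return 16
    -> return 32
  -> return 64
-> return 128

Final answer: 128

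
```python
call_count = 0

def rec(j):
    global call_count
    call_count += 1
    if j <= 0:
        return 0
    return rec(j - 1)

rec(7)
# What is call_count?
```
Call trace:
rec(j=7)
  rec(j=6)
    rec(j=5)
      rec(j=4)
        rec(j=3)
          rec(j=2)
            rec(j=1)
              rec(j=0)
              -> return 0
            -> return 0
          -> return 0
        -> return 0
      -> return 0
    -> return 0
  -> return 0
-> return 0

call_count is incremented once per call. rec is entered once for each j = 7, 6, 5, 4, 3, 2, 1, 0 (the j <= 0 call returns without recursing), i.e. 7 + 1 calls.
call_count = 8

Final answer: 8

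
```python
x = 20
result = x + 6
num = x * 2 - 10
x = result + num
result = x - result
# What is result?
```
Trace:
  x=20
  x=20, result=26
  x=20, result=26, num=30
  x=56, result=26, num=30
  x=56, result=30, num=30

Final answer: 30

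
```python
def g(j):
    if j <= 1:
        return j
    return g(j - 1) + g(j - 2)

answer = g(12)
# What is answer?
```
Call trace (a repeated sub-call is expanded the first time; later identical calls just restate its return value):
g(j=12)
  g(j=11)
    g(j=10)
      g(j=9)
        g(j=8)
          g(j=7)
            g(j=6)
              g(j=5)
                g(j=4)
                  g(j=3)
                    g(j=2)
                      g(j=1)
                      -> return 1
                      g(j=0)
                      -> return 0
                    -> return 1
                    g(j=1)
                    -> return 1
                  -> return 2
                  g(j=2) -> return 1  (same call as traced above)
                -> return 3
                g(j=3) -> return 2  (same call as traced above)
              -> return 5
              g(j=4) -> return 3  (same call as traced above)
            -> return 8
            g(j=5) -> return 5  (same call as traced above)
          -> return 13
          g(j=6) -> return 8  (same call as traced above)
        -> return 21
        g(j=7) -> return 13  (same call as traced above)
      -> return 34
      g(j=8) -> return 21  (same call as traced above)
    -> return 55
    g(j=9) -> return 34  (same call as traced above)
  -> return 89
  g(j=10) -> return 55  (same call as traced above)
-> return 144

Final answer: 144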